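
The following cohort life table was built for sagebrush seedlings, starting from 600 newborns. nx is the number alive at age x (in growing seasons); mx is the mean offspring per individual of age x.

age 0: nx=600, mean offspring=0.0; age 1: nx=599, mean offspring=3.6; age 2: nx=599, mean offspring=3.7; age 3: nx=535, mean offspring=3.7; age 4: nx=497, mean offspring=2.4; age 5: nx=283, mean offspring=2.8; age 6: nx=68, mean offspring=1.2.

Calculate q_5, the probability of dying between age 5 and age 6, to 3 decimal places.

0.760

lx = nx/n0 = nx/600: 1, 0.99833…, 0.99833…, 0.89167…, 0.82833…, 0.47167…, 0.11333…
q_5 = (l_5 − l_6) / l_5 = (0.471667… − 0.113333…) / 0.471667…
     = 0.358333… / 0.471667… = 0.759717… → 0.760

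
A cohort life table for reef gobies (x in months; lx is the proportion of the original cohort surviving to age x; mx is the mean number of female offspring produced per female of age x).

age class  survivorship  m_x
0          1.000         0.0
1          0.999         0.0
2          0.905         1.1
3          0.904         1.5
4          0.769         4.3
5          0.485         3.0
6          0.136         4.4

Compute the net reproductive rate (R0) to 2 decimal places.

7.71

lx·mx by age: 0, 0, 0.9955, 1.356, 3.3067, 1.455, 0.5984
R0 = Σ lx·mx = 7.7116 → 7.71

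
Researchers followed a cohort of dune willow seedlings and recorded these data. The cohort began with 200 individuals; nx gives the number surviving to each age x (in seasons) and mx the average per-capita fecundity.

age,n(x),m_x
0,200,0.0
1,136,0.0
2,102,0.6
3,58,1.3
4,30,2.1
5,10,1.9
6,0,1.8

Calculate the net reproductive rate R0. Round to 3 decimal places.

1.093

lx = nx/n0 = nx/200: 1, 0.68, 0.51, 0.29, 0.15, 0.05, 0
lx·mx by age: 0, 0, 0.306, 0.377, 0.315, 0.095, 0
R0 = Σ lx·mx = 1.093 → 1.093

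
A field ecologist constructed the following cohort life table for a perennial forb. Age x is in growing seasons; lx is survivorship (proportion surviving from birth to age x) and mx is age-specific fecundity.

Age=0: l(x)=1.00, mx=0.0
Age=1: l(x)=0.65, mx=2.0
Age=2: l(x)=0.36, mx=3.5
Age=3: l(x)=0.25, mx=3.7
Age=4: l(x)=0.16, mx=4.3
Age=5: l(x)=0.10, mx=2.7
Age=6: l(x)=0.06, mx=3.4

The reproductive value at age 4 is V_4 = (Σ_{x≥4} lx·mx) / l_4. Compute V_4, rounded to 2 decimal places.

7.26

lx·mx for x ≥ 4: 0.688, 0.27, 0.204 → sum = 1.162
V_4 = 1.162 / l_4 = 1.162 / 0.16 = 7.2625 → 7.26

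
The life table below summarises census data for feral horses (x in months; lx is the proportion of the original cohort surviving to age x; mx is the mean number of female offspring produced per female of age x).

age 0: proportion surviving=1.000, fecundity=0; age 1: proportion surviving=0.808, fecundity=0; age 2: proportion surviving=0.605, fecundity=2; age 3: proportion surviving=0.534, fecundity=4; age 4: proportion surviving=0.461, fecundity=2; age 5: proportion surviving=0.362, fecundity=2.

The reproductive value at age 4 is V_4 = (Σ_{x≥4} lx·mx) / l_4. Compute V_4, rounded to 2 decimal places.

3.57

lx·mx for x ≥ 4: 0.922, 0.724 → sum = 1.646
V_4 = 1.646 / l_4 = 1.646 / 0.461 = 3.570499… → 3.57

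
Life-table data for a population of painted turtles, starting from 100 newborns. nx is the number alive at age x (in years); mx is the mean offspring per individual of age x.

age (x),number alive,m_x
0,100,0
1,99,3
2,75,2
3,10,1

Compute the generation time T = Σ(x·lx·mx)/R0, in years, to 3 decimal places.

lx = nx/n0 = nx/100: 1, 0.99, 0.75, 0.1
lx·mx: 0, 2.97, 1.5, 0.1 → R0 = 4.57
x·lx·mx: 0, 2.97, 3, 0.3 → Σ = 6.27
T = 6.27 / 4.57 = 1.371991… → 1.372

1.372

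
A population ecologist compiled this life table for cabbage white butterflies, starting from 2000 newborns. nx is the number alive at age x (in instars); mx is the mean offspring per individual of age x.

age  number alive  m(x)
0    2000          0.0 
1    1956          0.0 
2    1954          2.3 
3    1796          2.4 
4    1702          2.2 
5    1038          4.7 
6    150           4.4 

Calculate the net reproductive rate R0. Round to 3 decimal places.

9.044

lx = nx/n0 = nx/2000: 1, 0.978, 0.977, 0.898, 0.851, 0.519, 0.075
lx·mx by age: 0, 0, 2.2471, 2.1552, 1.8722, 2.4393, 0.33
R0 = Σ lx·mx = 9.0438 → 9.044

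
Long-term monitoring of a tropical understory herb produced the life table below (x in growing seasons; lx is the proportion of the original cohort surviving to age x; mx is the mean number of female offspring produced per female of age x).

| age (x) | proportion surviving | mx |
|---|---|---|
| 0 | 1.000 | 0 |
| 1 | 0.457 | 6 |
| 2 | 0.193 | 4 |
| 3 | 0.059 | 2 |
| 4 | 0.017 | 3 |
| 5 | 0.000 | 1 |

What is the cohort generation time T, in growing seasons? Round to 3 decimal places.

1.315

lx·mx: 0, 2.742, 0.772, 0.118, 0.051, 0 → R0 = 3.683
x·lx·mx: 0, 2.742, 1.544, 0.354, 0.204, 0 → Σ = 4.844
T = 4.844 / 3.683 = 1.315232… → 1.315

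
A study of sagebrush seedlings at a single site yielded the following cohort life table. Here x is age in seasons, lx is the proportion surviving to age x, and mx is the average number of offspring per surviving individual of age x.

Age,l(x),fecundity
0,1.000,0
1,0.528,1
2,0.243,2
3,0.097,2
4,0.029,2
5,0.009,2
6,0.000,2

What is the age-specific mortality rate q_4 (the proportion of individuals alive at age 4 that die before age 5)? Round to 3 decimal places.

0.690

q_4 = (l_4 − l_5) / l_4 = (0.029 − 0.009) / 0.029
     = 0.02 / 0.029 = 0.689655… → 0.690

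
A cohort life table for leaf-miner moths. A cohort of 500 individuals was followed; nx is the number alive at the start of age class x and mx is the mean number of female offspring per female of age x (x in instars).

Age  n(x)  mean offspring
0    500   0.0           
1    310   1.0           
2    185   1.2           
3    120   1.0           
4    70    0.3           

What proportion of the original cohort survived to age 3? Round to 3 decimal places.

l_3 = n_3/n_0 = 120/500 = 0.24 → 0.240

0.240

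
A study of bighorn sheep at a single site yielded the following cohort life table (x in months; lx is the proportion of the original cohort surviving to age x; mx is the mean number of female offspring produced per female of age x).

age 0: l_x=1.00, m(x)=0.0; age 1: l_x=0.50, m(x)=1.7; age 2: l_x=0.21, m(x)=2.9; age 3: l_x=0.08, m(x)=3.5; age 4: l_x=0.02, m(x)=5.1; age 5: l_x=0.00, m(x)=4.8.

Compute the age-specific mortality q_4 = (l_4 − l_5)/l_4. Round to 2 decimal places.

1.00

q_4 = (l_4 − l_5) / l_4 = (0.02 − 0) / 0.02
     = 0.02 / 0.02 = 1 → 1.00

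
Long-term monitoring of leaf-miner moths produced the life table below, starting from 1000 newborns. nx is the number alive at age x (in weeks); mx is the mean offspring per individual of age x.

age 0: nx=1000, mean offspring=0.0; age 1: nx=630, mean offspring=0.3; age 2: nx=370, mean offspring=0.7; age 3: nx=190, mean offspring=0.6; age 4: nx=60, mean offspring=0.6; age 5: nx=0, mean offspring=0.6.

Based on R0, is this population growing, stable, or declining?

lx = nx/n0 = nx/1000: 1, 0.63, 0.37, 0.19, 0.06, 0
R0 = Σ lx·mx = 0 + 0.189 + 0.259 + 0.114 + 0.036 + 0 = 0.598
R0 < 1, so the population is declining.

declining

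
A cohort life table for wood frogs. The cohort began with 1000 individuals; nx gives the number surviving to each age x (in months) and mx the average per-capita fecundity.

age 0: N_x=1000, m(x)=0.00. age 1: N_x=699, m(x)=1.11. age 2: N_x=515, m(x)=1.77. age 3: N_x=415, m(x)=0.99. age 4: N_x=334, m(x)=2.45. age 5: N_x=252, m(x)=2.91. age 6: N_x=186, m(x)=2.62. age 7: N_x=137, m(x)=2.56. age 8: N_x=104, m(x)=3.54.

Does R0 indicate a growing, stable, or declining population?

growing

lx = nx/n0 = nx/1000: 1, 0.699, 0.515, 0.415, 0.334, 0.252, 0.186, 0.137, 0.104
R0 = Σ lx·mx = 0 + 0.77589 + 0.91155 + 0.41085 + 0.8183 + 0.73332 + 0.48732 + 0.35072 + 0.36816 = 4.85611
R0 > 1, so the population is growing.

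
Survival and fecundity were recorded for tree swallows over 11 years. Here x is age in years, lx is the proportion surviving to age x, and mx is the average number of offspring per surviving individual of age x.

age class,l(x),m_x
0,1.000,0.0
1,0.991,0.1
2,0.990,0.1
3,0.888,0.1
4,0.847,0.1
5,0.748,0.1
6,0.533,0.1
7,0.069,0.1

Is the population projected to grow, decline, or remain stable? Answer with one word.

R0 = Σ lx·mx = 0 + 0.0991 + 0.099 + 0.0888 + 0.0847 + 0.0748 + 0.0533 + 0.0069 = 0.5066
R0 < 1, so the population is declining.

declining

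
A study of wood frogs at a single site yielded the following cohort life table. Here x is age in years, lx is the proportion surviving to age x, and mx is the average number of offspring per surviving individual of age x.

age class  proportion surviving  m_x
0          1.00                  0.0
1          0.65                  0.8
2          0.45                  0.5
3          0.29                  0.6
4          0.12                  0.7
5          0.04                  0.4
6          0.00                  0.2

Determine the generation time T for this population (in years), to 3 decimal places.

1.872

lx·mx: 0, 0.52, 0.225, 0.174, 0.084, 0.016, 0 → R0 = 1.019
x·lx·mx: 0, 0.52, 0.45, 0.522, 0.336, 0.08, 0 → Σ = 1.908
T = 1.908 / 1.019 = 1.872424… → 1.872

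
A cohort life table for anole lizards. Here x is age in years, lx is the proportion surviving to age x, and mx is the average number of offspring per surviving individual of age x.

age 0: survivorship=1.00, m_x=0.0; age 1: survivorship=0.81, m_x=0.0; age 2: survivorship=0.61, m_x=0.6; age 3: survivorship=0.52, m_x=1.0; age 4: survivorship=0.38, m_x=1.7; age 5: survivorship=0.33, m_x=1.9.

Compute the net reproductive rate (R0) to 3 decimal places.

lx·mx by age: 0, 0, 0.366, 0.52, 0.646, 0.627
R0 = Σ lx·mx = 2.159 → 2.159

2.159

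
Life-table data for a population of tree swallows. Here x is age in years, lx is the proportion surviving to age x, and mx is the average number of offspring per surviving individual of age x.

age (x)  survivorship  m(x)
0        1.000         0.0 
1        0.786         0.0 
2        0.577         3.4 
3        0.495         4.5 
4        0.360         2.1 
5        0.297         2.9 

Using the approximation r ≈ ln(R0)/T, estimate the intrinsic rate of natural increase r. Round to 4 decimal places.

R0 = Σ lx·mx = 0 + 0 + 1.9618 + 2.2275 + 0.756 + 0.8613 = 5.8066
Σ x·lx·mx = 17.9366; T = 17.9366/5.8066 = 3.089…
r ≈ ln(R0)/T = ln(5.8066)/3.089… = 0.569438… → 0.5694

0.5694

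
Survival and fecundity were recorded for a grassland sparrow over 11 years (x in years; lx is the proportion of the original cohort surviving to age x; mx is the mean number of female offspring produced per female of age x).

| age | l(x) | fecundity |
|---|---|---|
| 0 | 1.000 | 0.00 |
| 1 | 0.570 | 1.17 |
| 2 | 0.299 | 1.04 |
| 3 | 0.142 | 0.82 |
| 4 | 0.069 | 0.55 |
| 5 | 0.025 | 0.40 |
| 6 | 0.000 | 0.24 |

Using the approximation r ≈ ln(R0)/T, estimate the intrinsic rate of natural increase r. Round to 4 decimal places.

0.0826

R0 = Σ lx·mx = 0 + 0.6669 + 0.31096 + 0.11644 + 0.03795 + 0.01 + 0 = 1.14225
Σ x·lx·mx = 1.83994; T = 1.83994/1.14225 = 1.6108…
r ≈ ln(R0)/T = ln(1.14225)/1.6108… = 0.082568… → 0.0826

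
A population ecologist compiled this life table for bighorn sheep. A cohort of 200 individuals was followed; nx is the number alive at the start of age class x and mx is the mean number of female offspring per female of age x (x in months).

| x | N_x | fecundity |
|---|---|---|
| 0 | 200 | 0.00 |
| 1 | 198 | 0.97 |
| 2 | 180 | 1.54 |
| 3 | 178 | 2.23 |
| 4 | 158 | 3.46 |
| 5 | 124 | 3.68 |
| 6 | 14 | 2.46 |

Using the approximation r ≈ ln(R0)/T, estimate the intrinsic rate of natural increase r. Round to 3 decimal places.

0.649

lx = nx/n0 = nx/200: 1, 0.99, 0.9, 0.89, 0.79, 0.62, 0.07
R0 = Σ lx·mx = 0 + 0.9603 + 1.386 + 1.9847 + 2.7334 + 2.2816 + 0.1722 = 9.5182
Σ x·lx·mx = 33.0612; T = 33.0612/9.5182 = 3.47347…
r ≈ ln(R0)/T = ln(9.5182)/3.47347… = 0.64869… → 0.649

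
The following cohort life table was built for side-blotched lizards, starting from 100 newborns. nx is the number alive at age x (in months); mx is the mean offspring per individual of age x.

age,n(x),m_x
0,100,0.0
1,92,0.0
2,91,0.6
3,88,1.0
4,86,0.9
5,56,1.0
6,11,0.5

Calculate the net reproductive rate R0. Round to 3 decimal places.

2.815

lx = nx/n0 = nx/100: 1, 0.92, 0.91, 0.88, 0.86, 0.56, 0.11
lx·mx by age: 0, 0, 0.546, 0.88, 0.774, 0.56, 0.055
R0 = Σ lx·mx = 2.815 → 2.815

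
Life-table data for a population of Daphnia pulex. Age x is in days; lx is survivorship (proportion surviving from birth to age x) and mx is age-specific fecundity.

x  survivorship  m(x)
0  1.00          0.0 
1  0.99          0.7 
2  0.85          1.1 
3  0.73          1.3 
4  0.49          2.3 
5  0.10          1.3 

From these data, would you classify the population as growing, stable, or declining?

R0 = Σ lx·mx = 0 + 0.693 + 0.935 + 0.949 + 1.127 + 0.13 = 3.834
R0 > 1, so the population is growing.

growing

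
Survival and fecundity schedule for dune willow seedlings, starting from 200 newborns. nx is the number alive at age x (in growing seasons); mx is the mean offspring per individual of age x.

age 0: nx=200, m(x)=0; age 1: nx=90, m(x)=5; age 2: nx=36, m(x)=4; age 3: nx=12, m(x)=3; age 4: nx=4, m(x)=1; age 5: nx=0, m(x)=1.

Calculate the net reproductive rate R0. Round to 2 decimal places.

lx = nx/n0 = nx/200: 1, 0.45, 0.18, 0.06, 0.02, 0
lx·mx by age: 0, 2.25, 0.72, 0.18, 0.02, 0
R0 = Σ lx·mx = 3.17 → 3.17

3.17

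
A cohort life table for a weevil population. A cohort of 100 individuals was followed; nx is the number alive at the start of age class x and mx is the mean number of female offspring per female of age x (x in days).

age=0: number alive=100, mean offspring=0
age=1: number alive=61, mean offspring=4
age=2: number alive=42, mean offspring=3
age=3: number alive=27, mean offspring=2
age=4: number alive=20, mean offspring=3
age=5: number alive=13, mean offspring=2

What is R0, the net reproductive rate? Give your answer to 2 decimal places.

lx = nx/n0 = nx/100: 1, 0.61, 0.42, 0.27, 0.2, 0.13
lx·mx by age: 0, 2.44, 1.26, 0.54, 0.6, 0.26
R0 = Σ lx·mx = 5.1 → 5.10

5.10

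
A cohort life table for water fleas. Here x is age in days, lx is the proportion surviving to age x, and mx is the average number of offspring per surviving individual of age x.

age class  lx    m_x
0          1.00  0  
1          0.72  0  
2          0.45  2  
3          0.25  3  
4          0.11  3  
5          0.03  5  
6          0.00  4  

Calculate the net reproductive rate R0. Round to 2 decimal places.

lx·mx by age: 0, 0, 0.9, 0.75, 0.33, 0.15, 0
R0 = Σ lx·mx = 2.13 → 2.13

2.13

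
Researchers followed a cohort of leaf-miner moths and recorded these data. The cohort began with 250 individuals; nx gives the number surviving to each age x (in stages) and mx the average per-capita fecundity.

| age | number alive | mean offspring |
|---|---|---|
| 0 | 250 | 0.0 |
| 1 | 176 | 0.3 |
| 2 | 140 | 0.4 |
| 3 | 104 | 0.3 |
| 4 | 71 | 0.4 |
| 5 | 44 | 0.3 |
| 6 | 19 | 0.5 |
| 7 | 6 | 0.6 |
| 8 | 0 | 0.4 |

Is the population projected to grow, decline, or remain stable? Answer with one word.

lx = nx/n0 = nx/250: 1, 0.704, 0.56, 0.416, 0.284, 0.176, 0.076, 0.024, 0
R0 = Σ lx·mx = 0 + 0.2112 + 0.224 + 0.1248 + 0.1136 + 0.0528 + 0.038 + 0.0144 + 0 = 0.7788
R0 < 1, so the population is declining.

declining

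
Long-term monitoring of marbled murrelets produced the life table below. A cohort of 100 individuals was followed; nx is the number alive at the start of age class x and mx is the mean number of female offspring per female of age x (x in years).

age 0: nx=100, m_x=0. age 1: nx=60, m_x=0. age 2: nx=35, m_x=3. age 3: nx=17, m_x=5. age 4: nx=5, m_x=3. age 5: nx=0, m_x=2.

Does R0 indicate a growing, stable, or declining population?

growing

lx = nx/n0 = nx/100: 1, 0.6, 0.35, 0.17, 0.05, 0
R0 = Σ lx·mx = 0 + 0 + 1.05 + 0.85 + 0.15 + 0 = 2.05
R0 > 1, so the population is growing.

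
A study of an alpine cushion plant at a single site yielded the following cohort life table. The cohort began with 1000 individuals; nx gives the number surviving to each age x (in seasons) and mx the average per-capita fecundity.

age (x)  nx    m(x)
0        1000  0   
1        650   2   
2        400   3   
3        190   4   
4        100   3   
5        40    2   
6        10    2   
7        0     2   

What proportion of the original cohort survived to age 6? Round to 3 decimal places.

l_6 = n_6/n_0 = 10/1000 = 0.01 → 0.010

0.010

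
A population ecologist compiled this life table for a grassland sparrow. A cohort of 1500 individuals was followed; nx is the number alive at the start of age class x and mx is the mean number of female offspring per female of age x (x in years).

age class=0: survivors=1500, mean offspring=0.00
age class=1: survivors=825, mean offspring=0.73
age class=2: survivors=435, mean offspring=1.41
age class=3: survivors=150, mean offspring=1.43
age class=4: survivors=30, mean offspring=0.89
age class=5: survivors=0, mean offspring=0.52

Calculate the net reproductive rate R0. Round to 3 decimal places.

0.971

lx = nx/n0 = nx/1500: 1, 0.55, 0.29, 0.1, 0.02, 0
lx·mx by age: 0, 0.4015, 0.4089, 0.143, 0.0178, 0
R0 = Σ lx·mx = 0.9712 → 0.971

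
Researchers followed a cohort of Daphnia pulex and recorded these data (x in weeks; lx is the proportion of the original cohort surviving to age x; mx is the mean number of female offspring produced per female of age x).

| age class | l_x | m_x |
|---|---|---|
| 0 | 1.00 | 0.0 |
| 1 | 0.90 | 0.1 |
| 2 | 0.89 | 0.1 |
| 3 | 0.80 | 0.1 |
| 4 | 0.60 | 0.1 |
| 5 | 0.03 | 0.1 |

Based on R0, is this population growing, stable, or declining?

R0 = Σ lx·mx = 0 + 0.09 + 0.089 + 0.08 + 0.06 + 0.003 = 0.322
R0 < 1, so the population is declining.

declining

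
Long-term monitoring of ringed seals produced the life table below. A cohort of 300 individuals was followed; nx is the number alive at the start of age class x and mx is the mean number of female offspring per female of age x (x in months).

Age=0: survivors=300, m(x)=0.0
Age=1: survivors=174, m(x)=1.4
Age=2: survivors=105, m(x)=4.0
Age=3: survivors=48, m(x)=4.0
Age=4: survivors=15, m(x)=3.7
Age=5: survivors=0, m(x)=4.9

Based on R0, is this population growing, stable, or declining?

lx = nx/n0 = nx/300: 1, 0.58, 0.35, 0.16, 0.05, 0
R0 = Σ lx·mx = 0 + 0.812 + 1.4 + 0.64 + 0.185 + 0 = 3.037
R0 > 1, so the population is growing.

growing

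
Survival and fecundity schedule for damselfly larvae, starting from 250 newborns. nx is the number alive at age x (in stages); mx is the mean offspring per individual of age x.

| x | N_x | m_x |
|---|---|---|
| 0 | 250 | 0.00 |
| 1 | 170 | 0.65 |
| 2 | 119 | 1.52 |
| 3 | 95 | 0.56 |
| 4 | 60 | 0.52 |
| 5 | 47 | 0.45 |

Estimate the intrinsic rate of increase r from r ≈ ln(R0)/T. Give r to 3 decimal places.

0.213

lx = nx/n0 = nx/250: 1, 0.68, 0.476, 0.38, 0.24, 0.188
R0 = Σ lx·mx = 0 + 0.442 + 0.72352 + 0.2128 + 0.1248 + 0.0846 = 1.58772
Σ x·lx·mx = 3.44964; T = 3.44964/1.58772 = 2.1727…
r ≈ ln(R0)/T = ln(1.58772)/2.1727… = 0.21278… → 0.213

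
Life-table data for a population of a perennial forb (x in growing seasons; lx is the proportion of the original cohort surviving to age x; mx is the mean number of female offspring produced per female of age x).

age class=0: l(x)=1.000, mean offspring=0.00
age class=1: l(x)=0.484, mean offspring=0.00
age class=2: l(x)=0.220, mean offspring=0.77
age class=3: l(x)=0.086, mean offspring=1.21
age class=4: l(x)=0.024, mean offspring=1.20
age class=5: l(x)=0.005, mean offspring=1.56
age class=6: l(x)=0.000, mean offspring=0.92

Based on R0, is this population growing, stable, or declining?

declining

R0 = Σ lx·mx = 0 + 0 + 0.1694 + 0.10406 + 0.0288 + 0.0078 + 0 = 0.31006
R0 < 1, so the population is declining.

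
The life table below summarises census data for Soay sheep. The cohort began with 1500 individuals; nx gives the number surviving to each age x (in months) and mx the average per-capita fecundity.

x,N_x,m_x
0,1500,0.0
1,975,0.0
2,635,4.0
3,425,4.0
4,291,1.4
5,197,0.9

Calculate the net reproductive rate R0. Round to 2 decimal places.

3.22

lx = nx/n0 = nx/1500: 1, 0.65, 0.42333…, 0.28333…, 0.194, 0.13133…
lx·mx by age: 0, 0, 1.693333…, 1.133333…, 0.2716, 0.1182…
R0 = Σ lx·mx = 3.216467… → 3.22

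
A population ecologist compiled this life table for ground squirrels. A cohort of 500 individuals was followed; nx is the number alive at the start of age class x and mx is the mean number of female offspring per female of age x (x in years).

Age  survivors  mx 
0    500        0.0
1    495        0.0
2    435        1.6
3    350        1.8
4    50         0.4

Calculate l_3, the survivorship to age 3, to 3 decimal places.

0.700

l_3 = n_3/n_0 = 350/500 = 0.7 → 0.700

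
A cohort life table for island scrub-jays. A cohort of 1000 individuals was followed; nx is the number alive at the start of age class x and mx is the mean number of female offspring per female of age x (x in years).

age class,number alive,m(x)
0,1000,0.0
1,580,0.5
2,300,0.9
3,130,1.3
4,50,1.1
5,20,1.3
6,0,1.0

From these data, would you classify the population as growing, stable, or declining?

declining

lx = nx/n0 = nx/1000: 1, 0.58, 0.3, 0.13, 0.05, 0.02, 0
R0 = Σ lx·mx = 0 + 0.29 + 0.27 + 0.169 + 0.055 + 0.026 + 0 = 0.81
R0 < 1, so the population is declining.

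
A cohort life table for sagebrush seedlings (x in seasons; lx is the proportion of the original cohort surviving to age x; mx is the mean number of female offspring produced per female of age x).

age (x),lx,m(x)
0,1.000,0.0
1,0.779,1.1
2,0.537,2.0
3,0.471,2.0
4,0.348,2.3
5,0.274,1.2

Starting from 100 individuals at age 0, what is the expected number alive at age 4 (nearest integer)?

Expected survivors = N0 · l_4 = 100 × 0.348 = 34.8 → 35

35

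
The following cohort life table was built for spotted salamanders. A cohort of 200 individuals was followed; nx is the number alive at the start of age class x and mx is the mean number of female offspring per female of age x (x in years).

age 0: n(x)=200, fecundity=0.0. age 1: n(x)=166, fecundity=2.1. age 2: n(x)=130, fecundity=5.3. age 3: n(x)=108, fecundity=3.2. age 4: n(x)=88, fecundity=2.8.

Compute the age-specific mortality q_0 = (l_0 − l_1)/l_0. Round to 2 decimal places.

0.17

lx = nx/n0 = nx/200: 1, 0.83, 0.65, 0.54, 0.44
q_0 = (l_0 − l_1) / l_0 = (1 − 0.83) / 1
     = 0.17 / 1 = 0.17 → 0.17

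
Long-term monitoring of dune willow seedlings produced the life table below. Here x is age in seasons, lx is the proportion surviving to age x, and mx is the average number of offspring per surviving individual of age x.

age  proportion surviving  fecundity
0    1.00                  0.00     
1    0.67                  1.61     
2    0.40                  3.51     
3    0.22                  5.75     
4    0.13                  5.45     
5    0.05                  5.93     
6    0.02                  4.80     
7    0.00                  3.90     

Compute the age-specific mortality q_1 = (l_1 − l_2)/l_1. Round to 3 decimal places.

0.403

q_1 = (l_1 − l_2) / l_1 = (0.67 − 0.4) / 0.67
     = 0.27 / 0.67 = 0.402985… → 0.403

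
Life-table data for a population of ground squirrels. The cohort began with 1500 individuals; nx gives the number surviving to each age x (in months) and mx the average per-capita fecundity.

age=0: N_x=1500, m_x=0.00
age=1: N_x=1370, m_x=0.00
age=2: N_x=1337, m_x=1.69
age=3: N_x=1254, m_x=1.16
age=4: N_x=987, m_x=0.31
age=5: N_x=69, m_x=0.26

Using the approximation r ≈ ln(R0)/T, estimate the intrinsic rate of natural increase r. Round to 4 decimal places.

0.3922

lx = nx/n0 = nx/1500: 1, 0.91333…, 0.89133…, 0.836, 0.658, 0.046
R0 = Σ lx·mx = 0 + 0 + 1.50635… + 0.96976 + 0.20398 + 0.01196 = 2.692053…
Σ x·lx·mx = 6.797707…; T = 6.797707…/2.692053… = 2.5251…
r ≈ ln(R0)/T = ln(2.692053…)/2.5251… = 0.392184… → 0.3922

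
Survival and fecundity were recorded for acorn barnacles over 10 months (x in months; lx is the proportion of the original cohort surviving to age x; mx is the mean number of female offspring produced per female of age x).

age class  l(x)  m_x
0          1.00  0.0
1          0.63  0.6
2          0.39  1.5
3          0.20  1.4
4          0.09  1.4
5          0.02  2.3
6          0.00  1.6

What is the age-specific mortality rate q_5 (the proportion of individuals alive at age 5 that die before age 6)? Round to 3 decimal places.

1.000

q_5 = (l_5 − l_6) / l_5 = (0.02 − 0) / 0.02
     = 0.02 / 0.02 = 1 → 1.000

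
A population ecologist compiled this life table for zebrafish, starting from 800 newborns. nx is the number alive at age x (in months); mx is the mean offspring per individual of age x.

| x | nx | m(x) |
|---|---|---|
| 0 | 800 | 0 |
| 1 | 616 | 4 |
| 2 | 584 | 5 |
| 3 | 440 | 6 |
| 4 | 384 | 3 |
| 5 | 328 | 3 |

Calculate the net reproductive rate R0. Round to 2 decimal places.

12.70

lx = nx/n0 = nx/800: 1, 0.77, 0.73, 0.55, 0.48, 0.41
lx·mx by age: 0, 3.08, 3.65, 3.3, 1.44, 1.23
R0 = Σ lx·mx = 12.7 → 12.70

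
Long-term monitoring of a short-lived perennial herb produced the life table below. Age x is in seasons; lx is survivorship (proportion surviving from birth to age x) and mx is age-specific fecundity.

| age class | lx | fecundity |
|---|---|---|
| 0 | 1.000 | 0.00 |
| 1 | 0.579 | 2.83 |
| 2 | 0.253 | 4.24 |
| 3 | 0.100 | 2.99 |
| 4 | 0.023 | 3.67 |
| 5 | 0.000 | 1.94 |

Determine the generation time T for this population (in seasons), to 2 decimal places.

1.62

lx·mx: 0, 1.63857, 1.07272, 0.299, 0.08441, 0 → R0 = 3.0947
x·lx·mx: 0, 1.63857, 2.14544, 0.897, 0.33764, 0 → Σ = 5.01865
T = 5.01865 / 3.0947 = 1.621692… → 1.62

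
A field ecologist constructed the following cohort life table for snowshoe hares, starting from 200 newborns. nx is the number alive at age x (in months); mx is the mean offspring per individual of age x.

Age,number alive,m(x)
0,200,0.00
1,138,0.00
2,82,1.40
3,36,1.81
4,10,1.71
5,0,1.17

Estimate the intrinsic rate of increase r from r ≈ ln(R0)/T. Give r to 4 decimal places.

lx = nx/n0 = nx/200: 1, 0.69, 0.41, 0.18, 0.05, 0
R0 = Σ lx·mx = 0 + 0 + 0.574 + 0.3258 + 0.0855 + 0 = 0.9853
Σ x·lx·mx = 2.4674; T = 2.4674/0.9853 = 2.50421…
r ≈ ln(R0)/T = ln(0.9853)/2.50421… = -0.005914… → -0.0059

-0.0059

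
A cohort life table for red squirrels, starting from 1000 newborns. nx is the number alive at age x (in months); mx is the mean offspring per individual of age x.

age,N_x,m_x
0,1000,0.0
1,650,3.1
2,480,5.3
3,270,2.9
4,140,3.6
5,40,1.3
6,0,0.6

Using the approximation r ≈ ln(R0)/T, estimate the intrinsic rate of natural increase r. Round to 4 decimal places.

0.8925

lx = nx/n0 = nx/1000: 1, 0.65, 0.48, 0.27, 0.14, 0.04, 0
R0 = Σ lx·mx = 0 + 2.015 + 2.544 + 0.783 + 0.504 + 0.052 + 0 = 5.898
Σ x·lx·mx = 11.728; T = 11.728/5.898 = 1.98847…
r ≈ ln(R0)/T = ln(5.898)/1.98847… = 0.892451… → 0.8925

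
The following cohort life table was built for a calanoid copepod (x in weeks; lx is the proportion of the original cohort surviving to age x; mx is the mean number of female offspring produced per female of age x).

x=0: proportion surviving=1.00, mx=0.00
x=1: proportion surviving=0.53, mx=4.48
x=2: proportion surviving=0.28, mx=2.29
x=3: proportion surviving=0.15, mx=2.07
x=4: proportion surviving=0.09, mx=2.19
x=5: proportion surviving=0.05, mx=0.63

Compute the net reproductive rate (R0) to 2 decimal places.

3.55

lx·mx by age: 0, 2.3744, 0.6412, 0.3105, 0.1971, 0.0315
R0 = Σ lx·mx = 3.5547 → 3.55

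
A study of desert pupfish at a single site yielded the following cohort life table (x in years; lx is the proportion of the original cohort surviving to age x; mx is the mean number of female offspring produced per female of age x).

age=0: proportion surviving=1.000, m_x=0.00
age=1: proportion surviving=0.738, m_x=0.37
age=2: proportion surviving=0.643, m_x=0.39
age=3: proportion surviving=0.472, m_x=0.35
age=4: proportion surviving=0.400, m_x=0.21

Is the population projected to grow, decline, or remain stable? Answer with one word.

R0 = Σ lx·mx = 0 + 0.27306 + 0.25077 + 0.1652 + 0.084 = 0.77303
R0 < 1, so the population is declining.

declining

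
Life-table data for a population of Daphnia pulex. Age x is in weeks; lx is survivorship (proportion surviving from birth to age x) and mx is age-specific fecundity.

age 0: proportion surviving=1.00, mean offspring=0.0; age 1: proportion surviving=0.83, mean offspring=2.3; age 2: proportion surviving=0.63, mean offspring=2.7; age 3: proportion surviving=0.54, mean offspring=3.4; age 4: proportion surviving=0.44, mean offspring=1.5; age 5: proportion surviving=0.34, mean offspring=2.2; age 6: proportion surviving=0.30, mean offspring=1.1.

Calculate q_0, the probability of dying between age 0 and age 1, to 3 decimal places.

0.170

q_0 = (l_0 − l_1) / l_0 = (1 − 0.83) / 1
     = 0.17 / 1 = 0.17 → 0.170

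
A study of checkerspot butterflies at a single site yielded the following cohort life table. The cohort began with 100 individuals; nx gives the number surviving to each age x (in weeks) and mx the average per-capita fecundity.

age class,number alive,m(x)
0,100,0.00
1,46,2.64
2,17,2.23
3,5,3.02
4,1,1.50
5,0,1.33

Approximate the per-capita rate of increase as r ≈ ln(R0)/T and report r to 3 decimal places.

0.400

lx = nx/n0 = nx/100: 1, 0.46, 0.17, 0.05, 0.01, 0
R0 = Σ lx·mx = 0 + 1.2144 + 0.3791 + 0.151 + 0.015 + 0 = 1.7595
Σ x·lx·mx = 2.4856; T = 2.4856/1.7595 = 1.41267…
r ≈ ln(R0)/T = ln(1.7595)/1.41267… = 0.39997… → 0.400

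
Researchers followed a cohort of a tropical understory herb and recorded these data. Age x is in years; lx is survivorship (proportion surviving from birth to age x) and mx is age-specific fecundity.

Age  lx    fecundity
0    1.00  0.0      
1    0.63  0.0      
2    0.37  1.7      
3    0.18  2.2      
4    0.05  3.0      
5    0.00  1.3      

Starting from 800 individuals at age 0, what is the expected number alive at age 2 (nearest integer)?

296

Expected survivors = N0 · l_2 = 800 × 0.37 = 296 → 296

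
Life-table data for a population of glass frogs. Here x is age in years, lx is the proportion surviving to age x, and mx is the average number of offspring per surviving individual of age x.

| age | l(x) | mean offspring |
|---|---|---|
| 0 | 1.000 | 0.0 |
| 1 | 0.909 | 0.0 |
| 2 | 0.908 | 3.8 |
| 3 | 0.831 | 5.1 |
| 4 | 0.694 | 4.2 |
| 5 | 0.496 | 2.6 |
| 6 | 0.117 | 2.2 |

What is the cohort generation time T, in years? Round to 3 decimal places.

3.232

lx·mx: 0, 0, 3.4504, 4.2381, 2.9148, 1.2896, 0.2574 → R0 = 12.1503
x·lx·mx: 0, 0, 6.9008, 12.7143, 11.6592, 6.448, 1.5444 → Σ = 39.2667
T = 39.2667 / 12.1503 = 3.231747… → 3.232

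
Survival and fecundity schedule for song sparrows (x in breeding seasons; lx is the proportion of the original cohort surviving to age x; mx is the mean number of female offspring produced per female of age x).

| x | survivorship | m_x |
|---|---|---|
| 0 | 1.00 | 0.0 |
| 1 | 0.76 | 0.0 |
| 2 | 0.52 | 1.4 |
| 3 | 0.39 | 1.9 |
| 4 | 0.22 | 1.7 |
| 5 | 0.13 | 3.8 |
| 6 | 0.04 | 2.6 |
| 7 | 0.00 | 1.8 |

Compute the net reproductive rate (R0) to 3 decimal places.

2.441

lx·mx by age: 0, 0, 0.728, 0.741, 0.374, 0.494, 0.104, 0
R0 = Σ lx·mx = 2.441 → 2.441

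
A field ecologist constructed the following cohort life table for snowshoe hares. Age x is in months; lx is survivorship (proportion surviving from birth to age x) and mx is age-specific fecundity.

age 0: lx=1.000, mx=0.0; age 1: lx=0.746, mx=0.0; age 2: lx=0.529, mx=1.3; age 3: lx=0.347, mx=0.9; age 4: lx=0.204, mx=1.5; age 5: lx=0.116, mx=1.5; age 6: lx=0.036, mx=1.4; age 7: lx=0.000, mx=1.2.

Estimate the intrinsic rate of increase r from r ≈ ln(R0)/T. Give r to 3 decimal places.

0.138

R0 = Σ lx·mx = 0 + 0 + 0.6877 + 0.3123 + 0.306 + 0.174 + 0.0504 + 0 = 1.5304
Σ x·lx·mx = 4.7087; T = 4.7087/1.5304 = 3.07678…
r ≈ ln(R0)/T = ln(1.5304)/3.07678… = 0.1383… → 0.138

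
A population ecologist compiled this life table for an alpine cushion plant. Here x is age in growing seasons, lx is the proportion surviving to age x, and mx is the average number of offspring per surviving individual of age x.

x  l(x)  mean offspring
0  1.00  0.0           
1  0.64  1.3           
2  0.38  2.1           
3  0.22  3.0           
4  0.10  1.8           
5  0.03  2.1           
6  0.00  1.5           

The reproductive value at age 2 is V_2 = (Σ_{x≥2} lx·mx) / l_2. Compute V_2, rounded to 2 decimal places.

4.48

lx·mx for x ≥ 2: 0.798, 0.66, 0.18, 0.063, 0 → sum = 1.701
V_2 = 1.701 / l_2 = 1.701 / 0.38 = 4.476316… → 4.48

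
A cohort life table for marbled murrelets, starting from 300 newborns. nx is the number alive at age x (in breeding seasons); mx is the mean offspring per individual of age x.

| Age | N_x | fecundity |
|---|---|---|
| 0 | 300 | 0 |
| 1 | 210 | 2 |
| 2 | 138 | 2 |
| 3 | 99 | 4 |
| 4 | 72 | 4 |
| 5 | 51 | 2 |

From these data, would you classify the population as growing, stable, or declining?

lx = nx/n0 = nx/300: 1, 0.7, 0.46, 0.33, 0.24, 0.17
R0 = Σ lx·mx = 0 + 1.4 + 0.92 + 1.32 + 0.96 + 0.34 = 4.94
R0 > 1, so the population is growing.

growing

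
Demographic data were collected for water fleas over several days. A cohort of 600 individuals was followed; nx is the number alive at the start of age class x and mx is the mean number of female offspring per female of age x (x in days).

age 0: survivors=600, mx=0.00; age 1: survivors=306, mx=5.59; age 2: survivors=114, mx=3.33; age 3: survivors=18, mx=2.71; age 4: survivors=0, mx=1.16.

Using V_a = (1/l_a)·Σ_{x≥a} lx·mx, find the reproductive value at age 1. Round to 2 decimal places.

6.99

lx = nx/n0 = nx/600: 1, 0.51, 0.19, 0.03, 0
lx·mx for x ≥ 1: 2.8509, 0.6327, 0.0813, 0 → sum = 3.5649
V_1 = 3.5649 / l_1 = 3.5649 / 0.51 = 6.99 → 6.99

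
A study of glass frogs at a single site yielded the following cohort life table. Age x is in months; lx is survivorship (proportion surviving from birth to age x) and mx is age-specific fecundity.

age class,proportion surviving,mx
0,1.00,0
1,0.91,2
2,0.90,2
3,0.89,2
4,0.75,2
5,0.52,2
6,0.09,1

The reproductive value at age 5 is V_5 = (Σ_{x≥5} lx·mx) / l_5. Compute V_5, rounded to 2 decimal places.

lx·mx for x ≥ 5: 1.04, 0.09 → sum = 1.13
V_5 = 1.13 / l_5 = 1.13 / 0.52 = 2.173077… → 2.17

2.17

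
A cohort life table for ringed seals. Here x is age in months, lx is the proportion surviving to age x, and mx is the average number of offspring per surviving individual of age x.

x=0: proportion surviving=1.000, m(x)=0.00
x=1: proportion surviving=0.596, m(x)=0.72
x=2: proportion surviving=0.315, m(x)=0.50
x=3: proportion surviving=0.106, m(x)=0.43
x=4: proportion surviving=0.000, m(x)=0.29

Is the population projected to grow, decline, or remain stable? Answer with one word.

declining

R0 = Σ lx·mx = 0 + 0.42912 + 0.1575 + 0.04558 + 0 = 0.6322
R0 < 1, so the population is declining.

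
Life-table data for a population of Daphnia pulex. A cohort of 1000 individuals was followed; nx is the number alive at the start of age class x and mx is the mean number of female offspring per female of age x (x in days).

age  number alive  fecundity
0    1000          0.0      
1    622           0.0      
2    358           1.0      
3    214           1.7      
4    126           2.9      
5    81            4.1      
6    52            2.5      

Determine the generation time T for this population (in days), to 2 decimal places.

3.69

lx = nx/n0 = nx/1000: 1, 0.622, 0.358, 0.214, 0.126, 0.081, 0.052
lx·mx: 0, 0, 0.358, 0.3638, 0.3654, 0.3321, 0.13 → R0 = 1.5493
x·lx·mx: 0, 0, 0.716, 1.0914, 1.4616, 1.6605, 0.78 → Σ = 5.7095
T = 5.7095 / 1.5493 = 3.685213… → 3.69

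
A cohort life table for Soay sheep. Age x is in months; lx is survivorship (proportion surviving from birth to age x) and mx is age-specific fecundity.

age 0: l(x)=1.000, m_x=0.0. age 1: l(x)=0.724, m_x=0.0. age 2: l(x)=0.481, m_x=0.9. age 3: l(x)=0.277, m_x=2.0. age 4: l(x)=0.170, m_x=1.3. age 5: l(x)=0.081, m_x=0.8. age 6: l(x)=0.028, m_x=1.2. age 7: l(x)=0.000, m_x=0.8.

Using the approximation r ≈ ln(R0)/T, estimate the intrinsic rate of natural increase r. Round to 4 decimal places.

0.0886

R0 = Σ lx·mx = 0 + 0 + 0.4329 + 0.554 + 0.221 + 0.0648 + 0.0336 + 0 = 1.3063
Σ x·lx·mx = 3.9374; T = 3.9374/1.3063 = 3.01416…
r ≈ ln(R0)/T = ln(1.3063)/3.01416… = 0.088648… → 0.0886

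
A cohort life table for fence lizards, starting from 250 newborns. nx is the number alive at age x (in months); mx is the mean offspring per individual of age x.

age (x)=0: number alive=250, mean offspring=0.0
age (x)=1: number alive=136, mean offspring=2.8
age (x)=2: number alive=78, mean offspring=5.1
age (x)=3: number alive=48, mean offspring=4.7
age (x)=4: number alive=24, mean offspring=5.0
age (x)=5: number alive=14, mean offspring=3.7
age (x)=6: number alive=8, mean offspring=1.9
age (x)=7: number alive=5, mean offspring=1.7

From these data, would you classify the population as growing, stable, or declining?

lx = nx/n0 = nx/250: 1, 0.544, 0.312, 0.192, 0.096, 0.056, 0.032, 0.02
R0 = Σ lx·mx = 0 + 1.5232 + 1.5912 + 0.9024 + 0.48 + 0.2072 + 0.0608 + 0.034 = 4.7988
R0 > 1, so the population is growing.

growing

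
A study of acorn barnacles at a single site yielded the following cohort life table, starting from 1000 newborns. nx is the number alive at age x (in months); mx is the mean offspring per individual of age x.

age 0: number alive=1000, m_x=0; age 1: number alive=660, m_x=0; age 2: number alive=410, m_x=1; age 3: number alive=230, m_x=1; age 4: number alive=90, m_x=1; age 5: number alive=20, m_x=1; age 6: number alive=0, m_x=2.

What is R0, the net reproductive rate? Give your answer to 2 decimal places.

0.75

lx = nx/n0 = nx/1000: 1, 0.66, 0.41, 0.23, 0.09, 0.02, 0
lx·mx by age: 0, 0, 0.41, 0.23, 0.09, 0.02, 0
R0 = Σ lx·mx = 0.75 → 0.75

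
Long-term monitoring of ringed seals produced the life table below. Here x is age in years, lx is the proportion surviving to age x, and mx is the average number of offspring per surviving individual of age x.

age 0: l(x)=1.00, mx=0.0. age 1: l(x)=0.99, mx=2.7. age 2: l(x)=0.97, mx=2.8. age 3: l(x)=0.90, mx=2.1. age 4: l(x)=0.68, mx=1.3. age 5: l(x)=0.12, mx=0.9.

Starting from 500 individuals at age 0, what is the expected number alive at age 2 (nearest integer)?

485

Expected survivors = N0 · l_2 = 500 × 0.97 = 485 → 485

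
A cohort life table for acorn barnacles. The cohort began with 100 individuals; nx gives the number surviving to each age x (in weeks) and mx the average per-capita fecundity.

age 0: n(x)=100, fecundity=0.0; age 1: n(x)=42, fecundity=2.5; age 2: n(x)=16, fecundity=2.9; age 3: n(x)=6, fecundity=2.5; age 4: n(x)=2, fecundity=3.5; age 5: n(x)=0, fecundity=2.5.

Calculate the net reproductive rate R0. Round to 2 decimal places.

1.73

lx = nx/n0 = nx/100: 1, 0.42, 0.16, 0.06, 0.02, 0
lx·mx by age: 0, 1.05, 0.464, 0.15, 0.07, 0
R0 = Σ lx·mx = 1.734 → 1.73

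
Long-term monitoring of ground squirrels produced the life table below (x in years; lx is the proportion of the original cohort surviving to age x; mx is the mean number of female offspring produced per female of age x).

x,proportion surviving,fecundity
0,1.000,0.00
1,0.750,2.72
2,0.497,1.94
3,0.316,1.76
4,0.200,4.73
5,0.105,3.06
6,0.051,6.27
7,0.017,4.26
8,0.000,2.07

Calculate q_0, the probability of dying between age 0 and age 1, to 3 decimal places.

q_0 = (l_0 − l_1) / l_0 = (1 − 0.75) / 1
     = 0.25 / 1 = 0.25 → 0.250

0.250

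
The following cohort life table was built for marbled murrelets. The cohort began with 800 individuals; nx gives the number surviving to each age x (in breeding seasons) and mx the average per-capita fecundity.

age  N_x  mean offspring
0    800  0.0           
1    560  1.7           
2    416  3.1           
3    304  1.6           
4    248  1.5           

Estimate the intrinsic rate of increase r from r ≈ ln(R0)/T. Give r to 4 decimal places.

0.6482

lx = nx/n0 = nx/800: 1, 0.7, 0.52, 0.38, 0.31
R0 = Σ lx·mx = 0 + 1.19 + 1.612 + 0.608 + 0.465 = 3.875
Σ x·lx·mx = 8.098; T = 8.098/3.875 = 2.08981…
r ≈ ln(R0)/T = ln(3.875)/2.08981… = 0.648168… → 0.6482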